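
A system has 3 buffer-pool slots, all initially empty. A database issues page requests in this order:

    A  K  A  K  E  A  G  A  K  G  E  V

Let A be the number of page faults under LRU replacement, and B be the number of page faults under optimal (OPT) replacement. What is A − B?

1

Under LRU: F F . . F . F . F . F F → 7 faults.
Under OPT: F F . . F . F . . . F F → 6 faults.
A − B = 7 − 6 = 1.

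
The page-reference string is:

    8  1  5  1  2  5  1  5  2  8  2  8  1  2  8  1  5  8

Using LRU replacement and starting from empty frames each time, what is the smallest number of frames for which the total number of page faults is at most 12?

f=1: 18 faults
f=2: 14 faults
f=3: 7 faults
f=4: 4 faults
Smallest f with faults ≤ 12 is 3.

3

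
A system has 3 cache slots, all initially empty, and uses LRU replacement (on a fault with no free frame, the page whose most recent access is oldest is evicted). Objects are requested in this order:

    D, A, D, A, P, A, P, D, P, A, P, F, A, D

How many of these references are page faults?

5

D → fault, frames [D]
A → fault, frames [D, A]
D → hit
A → hit
P → fault, frames [D, A, P]
A → hit
P → hit
D → hit
P → hit
A → hit
P → hit
F → fault, evict D, frames [A, P, F]
A → hit
D → fault, evict P, frames [F, A, D]
Page faults: 5.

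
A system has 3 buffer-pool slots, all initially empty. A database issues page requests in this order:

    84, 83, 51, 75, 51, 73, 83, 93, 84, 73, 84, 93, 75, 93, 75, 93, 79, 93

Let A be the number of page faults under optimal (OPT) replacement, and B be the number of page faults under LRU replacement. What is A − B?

Under OPT: F F F F . F . F F . . . F . . . F . → 9 faults.
Under LRU: F F F F . F F F F F . . F . . . F . → 11 faults.
A − B = 9 − 11 = -2.

-2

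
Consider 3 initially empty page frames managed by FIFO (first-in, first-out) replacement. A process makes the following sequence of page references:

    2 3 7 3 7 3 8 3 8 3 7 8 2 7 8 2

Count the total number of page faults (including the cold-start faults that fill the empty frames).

5

2 -> fault, frames (2)
3 -> fault, frames (2 3)
7 -> fault, frames (2 3 7)
3 -> hit
7 -> hit
3 -> hit
8 -> fault, evict 2, frames (3 7 8)
3 -> hit
8 -> hit
3 -> hit
7 -> hit
8 -> hit
2 -> fault, evict 3, frames (7 8 2)
7 -> hit
8 -> hit
2 -> hit
Page faults: 5.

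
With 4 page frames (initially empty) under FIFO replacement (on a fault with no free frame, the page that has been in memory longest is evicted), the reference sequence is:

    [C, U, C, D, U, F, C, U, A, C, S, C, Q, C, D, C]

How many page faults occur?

9

C -> miss, frames (C)
U -> miss, frames (C U)
C -> hit
D -> miss, frames (C U D)
U -> hit
F -> miss, frames (C U D F)
C -> hit
U -> hit
A -> miss, evict C, frames (U D F A)
C -> miss, evict U, frames (D F A C)
S -> miss, evict D, frames (F A C S)
C -> hit
Q -> miss, evict F, frames (A C S Q)
C -> hit
D -> miss, evict A, frames (C S Q D)
C -> hit
Page faults: 9.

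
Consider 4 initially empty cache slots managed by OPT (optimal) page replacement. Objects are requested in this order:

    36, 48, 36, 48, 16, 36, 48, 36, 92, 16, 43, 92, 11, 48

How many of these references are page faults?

6

36 -> fault, frames [36]
48 -> fault, frames [36, 48]
36 -> hit
48 -> hit
16 -> fault, frames [36, 48, 16]
36 -> hit
48 -> hit
36 -> hit
92 -> fault, frames [36, 48, 16, 92]
16 -> hit
43 -> fault, evict 16, frames [36, 48, 92, 43]
92 -> hit
11 -> fault, evict 43, frames [36, 48, 92, 11]
48 -> hit
Page faults: 6.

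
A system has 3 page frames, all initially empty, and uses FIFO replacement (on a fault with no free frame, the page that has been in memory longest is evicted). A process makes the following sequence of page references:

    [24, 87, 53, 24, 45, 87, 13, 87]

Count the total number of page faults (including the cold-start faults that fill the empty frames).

24: miss, frames (24)
87: miss, frames (24 87)
53: miss, frames (24 87 53)
24: hit
45: miss, evict 24, frames (87 53 45)
87: hit
13: miss, evict 87, frames (53 45 13)
87: miss, evict 53, frames (45 13 87)
Page faults: 6.

6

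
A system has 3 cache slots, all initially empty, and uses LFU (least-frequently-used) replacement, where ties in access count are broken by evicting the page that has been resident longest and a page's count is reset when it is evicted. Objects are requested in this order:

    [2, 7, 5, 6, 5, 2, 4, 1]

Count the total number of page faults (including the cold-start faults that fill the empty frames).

7

2 → miss, frames [2]
7 → miss, frames [2, 7]
5 → miss, frames [2, 7, 5]
6 → miss, evict 2, frames [7, 5, 6]
5 → hit
2 → miss, evict 7, frames [5, 6, 2]
4 → miss, evict 6, frames [5, 2, 4]
1 → miss, evict 2, frames [5, 4, 1]
Page faults: 7.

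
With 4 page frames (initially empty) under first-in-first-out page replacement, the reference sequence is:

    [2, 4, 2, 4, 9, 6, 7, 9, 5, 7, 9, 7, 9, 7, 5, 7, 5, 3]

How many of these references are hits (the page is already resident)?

11

2: miss, frames [2]
4: miss, frames [2, 4]
2: hit
4: hit
9: miss, frames [2, 4, 9]
6: miss, frames [2, 4, 9, 6]
7: miss, evict 2, frames [4, 9, 6, 7]
9: hit
5: miss, evict 4, frames [9, 6, 7, 5]
7: hit
9: hit
7: hit
9: hit
7: hit
5: hit
7: hit
5: hit
3: miss, evict 9, frames [6, 7, 5, 3]
Hits: 11.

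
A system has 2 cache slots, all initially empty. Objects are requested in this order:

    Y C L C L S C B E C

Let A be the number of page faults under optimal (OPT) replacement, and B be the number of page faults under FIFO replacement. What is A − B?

-2

Under OPT: F F F . . F . F F . → 6 faults.
Under FIFO: F F F . . F F F F F → 8 faults.
A − B = 6 − 8 = -2.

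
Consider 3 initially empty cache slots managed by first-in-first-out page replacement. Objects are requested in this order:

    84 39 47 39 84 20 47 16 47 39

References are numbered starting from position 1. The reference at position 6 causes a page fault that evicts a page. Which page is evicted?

pos 1: 84 → miss, frames {84}
pos 2: 39 → miss, frames {84,39}
pos 3: 47 → miss, frames {84,39,47}
pos 4: 39 → hit
pos 5: 84 → hit
pos 6: 20 → miss, evict 84, frames {39,47,20}
At position 6, page 84 is evicted.

84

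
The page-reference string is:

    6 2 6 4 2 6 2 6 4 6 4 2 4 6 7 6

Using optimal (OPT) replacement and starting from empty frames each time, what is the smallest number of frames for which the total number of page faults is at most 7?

f=1: 16 faults
f=2: 8 faults
f=3: 4 faults
f=4: 4 faults
Smallest f with faults ≤ 7 is 3.

3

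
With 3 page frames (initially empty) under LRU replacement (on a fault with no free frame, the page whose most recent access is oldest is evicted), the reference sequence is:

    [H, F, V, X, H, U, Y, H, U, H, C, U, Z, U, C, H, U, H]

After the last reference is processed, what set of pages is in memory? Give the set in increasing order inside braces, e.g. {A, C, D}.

H: miss, frames [H]
F: miss, frames [H, F]
V: miss, frames [H, F, V]
X: miss, evict H, frames [F, V, X]
H: miss, evict F, frames [V, X, H]
U: miss, evict V, frames [X, H, U]
Y: miss, evict X, frames [H, U, Y]
H: hit
U: hit
H: hit
C: miss, evict Y, frames [U, H, C]
U: hit
Z: miss, evict H, frames [C, U, Z]
U: hit
C: hit
H: miss, evict Z, frames [U, C, H]
U: hit
H: hit

{C, H, U}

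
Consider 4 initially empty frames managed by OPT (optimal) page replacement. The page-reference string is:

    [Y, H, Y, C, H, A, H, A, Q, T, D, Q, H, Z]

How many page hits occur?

Y → miss, frames (Y)
H → miss, frames (Y H)
Y → hit
C → miss, frames (Y H C)
H → hit
A → miss, frames (Y H C A)
H → hit
A → hit
Q → miss, evict A, frames (Y H C Q)
T → miss, evict C, frames (Y H Q T)
D → miss, evict T, frames (Y H Q D)
Q → hit
H → hit
Z → miss, evict D, frames (Y H Q Z)
Hits: 6.

6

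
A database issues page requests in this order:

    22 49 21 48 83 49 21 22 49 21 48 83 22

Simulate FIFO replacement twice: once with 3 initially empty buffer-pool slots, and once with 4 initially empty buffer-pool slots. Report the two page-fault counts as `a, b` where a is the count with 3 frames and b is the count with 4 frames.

10, 11

3 frames: F F F F F F F F . . F F . → 10 faults.
4 frames: F F F F F . . F F F F F F → 11 faults.
11 > 10: adding a frame increased faults — Belady's anomaly.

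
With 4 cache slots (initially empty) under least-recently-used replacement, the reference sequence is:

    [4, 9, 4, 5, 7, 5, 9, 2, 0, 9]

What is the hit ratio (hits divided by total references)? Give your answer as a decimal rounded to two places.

0.40

4 -> fault, frames [4]
9 -> fault, frames [4, 9]
4 -> hit
5 -> fault, frames [9, 4, 5]
7 -> fault, frames [9, 4, 5, 7]
5 -> hit
9 -> hit
2 -> fault, evict 4, frames [7, 5, 9, 2]
0 -> fault, evict 7, frames [5, 9, 2, 0]
9 -> hit
Hits: 4 of 10 references → 4/10 = 0.4000.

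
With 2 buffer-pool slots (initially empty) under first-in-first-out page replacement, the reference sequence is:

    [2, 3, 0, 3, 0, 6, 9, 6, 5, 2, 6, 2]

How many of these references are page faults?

8

2 -> fault, frames {2}
3 -> fault, frames {2,3}
0 -> fault, evict 2, frames {3,0}
3 -> hit
0 -> hit
6 -> fault, evict 3, frames {0,6}
9 -> fault, evict 0, frames {6,9}
6 -> hit
5 -> fault, evict 6, frames {9,5}
2 -> fault, evict 9, frames {5,2}
6 -> fault, evict 5, frames {2,6}
2 -> hit
Page faults: 8.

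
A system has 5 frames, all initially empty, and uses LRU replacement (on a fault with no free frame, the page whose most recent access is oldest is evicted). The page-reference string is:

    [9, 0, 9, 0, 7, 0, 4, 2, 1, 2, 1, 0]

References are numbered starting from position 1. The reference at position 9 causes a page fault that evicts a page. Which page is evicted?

pos 1: 9 → miss, frames [9]
pos 2: 0 → miss, frames [9, 0]
pos 3: 9 → hit
pos 4: 0 → hit
pos 5: 7 → miss, frames [9, 0, 7]
pos 6: 0 → hit
pos 7: 4 → miss, frames [9, 7, 0, 4]
pos 8: 2 → miss, frames [9, 7, 0, 4, 2]
pos 9: 1 → miss, evict 9, frames [7, 0, 4, 2, 1]
At position 9, page 9 is evicted.

9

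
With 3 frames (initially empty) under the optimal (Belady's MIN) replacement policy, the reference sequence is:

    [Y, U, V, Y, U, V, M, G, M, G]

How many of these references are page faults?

Y -> miss, frames [Y]
U -> miss, frames [Y, U]
V -> miss, frames [Y, U, V]
Y -> hit
U -> hit
V -> hit
M -> miss, evict V, frames [Y, U, M]
G -> miss, evict U, frames [Y, M, G]
M -> hit
G -> hit
Page faults: 5.

5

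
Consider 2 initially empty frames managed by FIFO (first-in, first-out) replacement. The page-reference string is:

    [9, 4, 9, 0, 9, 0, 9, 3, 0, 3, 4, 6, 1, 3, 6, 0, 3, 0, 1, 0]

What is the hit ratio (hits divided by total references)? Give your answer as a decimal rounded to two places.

9 -> fault, frames [9]
4 -> fault, frames [9, 4]
9 -> hit
0 -> fault, evict 9, frames [4, 0]
9 -> fault, evict 4, frames [0, 9]
0 -> hit
9 -> hit
3 -> fault, evict 0, frames [9, 3]
0 -> fault, evict 9, frames [3, 0]
3 -> hit
4 -> fault, evict 3, frames [0, 4]
6 -> fault, evict 0, frames [4, 6]
1 -> fault, evict 4, frames [6, 1]
3 -> fault, evict 6, frames [1, 3]
6 -> fault, evict 1, frames [3, 6]
0 -> fault, evict 3, frames [6, 0]
3 -> fault, evict 6, frames [0, 3]
0 -> hit
1 -> fault, evict 0, frames [3, 1]
0 -> fault, evict 3, frames [1, 0]
Hits: 5 of 20 references → 5/20 = 0.2500.

0.25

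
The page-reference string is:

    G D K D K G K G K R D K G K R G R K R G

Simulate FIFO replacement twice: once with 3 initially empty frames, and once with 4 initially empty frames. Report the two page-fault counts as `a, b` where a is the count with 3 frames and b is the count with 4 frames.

3 frames: F F F . . . . . . F . . F . . . . . . . → 5 faults.
4 frames: F F F . . . . . . F . . . . . . . . . . → 4 faults.
4 < 5: adding a frame reduced faults, as is typical.

5, 4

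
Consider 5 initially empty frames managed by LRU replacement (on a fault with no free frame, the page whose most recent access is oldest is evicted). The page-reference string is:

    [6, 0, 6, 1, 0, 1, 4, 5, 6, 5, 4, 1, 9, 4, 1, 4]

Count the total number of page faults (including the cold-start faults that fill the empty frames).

6 → fault, frames (6)
0 → fault, frames (6 0)
6 → hit
1 → fault, frames (0 6 1)
0 → hit
1 → hit
4 → fault, frames (6 0 1 4)
5 → fault, frames (6 0 1 4 5)
6 → hit
5 → hit
4 → hit
1 → hit
9 → fault, evict 0, frames (6 5 4 1 9)
4 → hit
1 → hit
4 → hit
Page faults: 6.

6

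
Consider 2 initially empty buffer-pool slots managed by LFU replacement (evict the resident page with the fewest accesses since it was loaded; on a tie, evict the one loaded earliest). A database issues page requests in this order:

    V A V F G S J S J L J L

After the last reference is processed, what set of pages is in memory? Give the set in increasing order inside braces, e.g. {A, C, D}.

{L, V}

V -> miss, frames {V}
A -> miss, frames {V,A}
V -> hit
F -> miss, evict A, frames {V,F}
G -> miss, evict F, frames {V,G}
S -> miss, evict G, frames {V,S}
J -> miss, evict S, frames {V,J}
S -> miss, evict J, frames {V,S}
J -> miss, evict S, frames {V,J}
L -> miss, evict J, frames {V,L}
J -> miss, evict L, frames {V,J}
L -> miss, evict J, frames {V,L}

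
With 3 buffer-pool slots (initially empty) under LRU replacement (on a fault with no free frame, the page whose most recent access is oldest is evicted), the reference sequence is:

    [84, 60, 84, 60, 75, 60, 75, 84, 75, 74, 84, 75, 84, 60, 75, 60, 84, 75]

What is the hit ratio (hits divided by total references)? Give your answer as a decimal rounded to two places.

0.72

84 -> fault, frames {84}
60 -> fault, frames {84,60}
84 -> hit
60 -> hit
75 -> fault, frames {84,60,75}
60 -> hit
75 -> hit
84 -> hit
75 -> hit
74 -> fault, evict 60, frames {84,75,74}
84 -> hit
75 -> hit
84 -> hit
60 -> fault, evict 74, frames {75,84,60}
75 -> hit
60 -> hit
84 -> hit
75 -> hit
Hits: 13 of 18 references → 13/18 = 0.7222.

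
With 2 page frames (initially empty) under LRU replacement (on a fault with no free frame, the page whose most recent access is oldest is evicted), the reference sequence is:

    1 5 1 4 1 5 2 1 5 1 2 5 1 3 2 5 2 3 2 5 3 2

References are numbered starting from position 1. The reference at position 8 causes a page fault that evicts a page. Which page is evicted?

5

pos 1: 1 → fault, frames (1)
pos 2: 5 → fault, frames (1 5)
pos 3: 1 → hit
pos 4: 4 → fault, evict 5, frames (1 4)
pos 5: 1 → hit
pos 6: 5 → fault, evict 4, frames (1 5)
pos 7: 2 → fault, evict 1, frames (5 2)
pos 8: 1 → fault, evict 5, frames (2 1)
At position 8, page 5 is evicted.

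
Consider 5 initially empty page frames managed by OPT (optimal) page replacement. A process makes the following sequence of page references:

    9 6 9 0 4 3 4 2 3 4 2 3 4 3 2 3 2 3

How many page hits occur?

12

9 → miss, frames {9}
6 → miss, frames {9,6}
9 → hit
0 → miss, frames {9,6,0}
4 → miss, frames {9,6,0,4}
3 → miss, frames {9,6,0,4,3}
4 → hit
2 → miss, evict 0, frames {9,6,4,3,2}
3 → hit
4 → hit
2 → hit
3 → hit
4 → hit
3 → hit
2 → hit
3 → hit
2 → hit
3 → hit
Hits: 12.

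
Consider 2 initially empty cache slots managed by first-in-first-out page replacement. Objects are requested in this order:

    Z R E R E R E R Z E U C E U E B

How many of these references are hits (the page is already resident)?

7

Z -> fault, frames [Z]
R -> fault, frames [Z, R]
E -> fault, evict Z, frames [R, E]
R -> hit
E -> hit
R -> hit
E -> hit
R -> hit
Z -> fault, evict R, frames [E, Z]
E -> hit
U -> fault, evict E, frames [Z, U]
C -> fault, evict Z, frames [U, C]
E -> fault, evict U, frames [C, E]
U -> fault, evict C, frames [E, U]
E -> hit
B -> fault, evict E, frames [U, B]
Hits: 7.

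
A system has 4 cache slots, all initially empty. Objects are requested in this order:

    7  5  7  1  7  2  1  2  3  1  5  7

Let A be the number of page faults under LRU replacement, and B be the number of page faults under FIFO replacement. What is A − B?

1

Under LRU: F F . F . F . . F . F F → 7 faults.
Under FIFO: F F . F . F . . F . . F → 6 faults.
A − B = 7 − 6 = 1.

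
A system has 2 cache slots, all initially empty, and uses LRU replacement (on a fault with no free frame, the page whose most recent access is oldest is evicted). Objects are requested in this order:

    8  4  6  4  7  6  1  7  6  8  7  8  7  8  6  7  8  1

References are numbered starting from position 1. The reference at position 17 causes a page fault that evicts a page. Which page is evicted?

6

pos 1: 8: miss, frames [8]
pos 2: 4: miss, frames [8, 4]
pos 3: 6: miss, evict 8, frames [4, 6]
pos 4: 4: hit
pos 5: 7: miss, evict 6, frames [4, 7]
pos 6: 6: miss, evict 4, frames [7, 6]
pos 7: 1: miss, evict 7, frames [6, 1]
pos 8: 7: miss, evict 6, frames [1, 7]
pos 9: 6: miss, evict 1, frames [7, 6]
pos 10: 8: miss, evict 7, frames [6, 8]
pos 11: 7: miss, evict 6, frames [8, 7]
pos 12: 8: hit
pos 13: 7: hit
pos 14: 8: hit
pos 15: 6: miss, evict 7, frames [8, 6]
pos 16: 7: miss, evict 8, frames [6, 7]
pos 17: 8: miss, evict 6, frames [7, 8]
At position 17, page 6 is evicted.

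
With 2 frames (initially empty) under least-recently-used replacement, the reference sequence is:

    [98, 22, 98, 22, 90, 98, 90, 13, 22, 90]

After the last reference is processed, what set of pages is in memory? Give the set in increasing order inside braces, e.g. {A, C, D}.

{22, 90}

98: fault, frames (98)
22: fault, frames (98 22)
98: hit
22: hit
90: fault, evict 98, frames (22 90)
98: fault, evict 22, frames (90 98)
90: hit
13: fault, evict 98, frames (90 13)
22: fault, evict 90, frames (13 22)
90: fault, evict 13, frames (22 90)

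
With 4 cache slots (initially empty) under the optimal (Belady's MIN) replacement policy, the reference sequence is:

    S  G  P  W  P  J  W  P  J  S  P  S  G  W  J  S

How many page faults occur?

S → miss, frames {S}
G → miss, frames {S,G}
P → miss, frames {S,G,P}
W → miss, frames {S,G,P,W}
P → hit
J → miss, evict G, frames {S,P,W,J}
W → hit
P → hit
J → hit
S → hit
P → hit
S → hit
G → miss, evict P, frames {S,W,J,G}
W → hit
J → hit
S → hit
Page faults: 6.

6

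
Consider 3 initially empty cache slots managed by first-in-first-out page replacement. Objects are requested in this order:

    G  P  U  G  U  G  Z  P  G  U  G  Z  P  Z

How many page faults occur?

6

G -> miss, frames (G)
P -> miss, frames (G P)
U -> miss, frames (G P U)
G -> hit
U -> hit
G -> hit
Z -> miss, evict G, frames (P U Z)
P -> hit
G -> miss, evict P, frames (U Z G)
U -> hit
G -> hit
Z -> hit
P -> miss, evict U, frames (Z G P)
Z -> hit
Page faults: 6.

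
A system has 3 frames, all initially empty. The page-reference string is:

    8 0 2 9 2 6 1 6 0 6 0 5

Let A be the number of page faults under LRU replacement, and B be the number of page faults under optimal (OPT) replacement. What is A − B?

1

Under LRU: F F F F . F F . F . . F → 8 faults.
Under OPT: F F F F . F F . . . . F → 7 faults.
A − B = 8 − 7 = 1.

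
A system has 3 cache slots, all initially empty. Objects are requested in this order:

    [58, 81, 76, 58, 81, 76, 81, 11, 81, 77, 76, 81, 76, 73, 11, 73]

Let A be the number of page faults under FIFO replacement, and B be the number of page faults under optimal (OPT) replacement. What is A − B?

2

Under FIFO: F F F . . . . F . F . F F F F . → 9 faults.
Under OPT: F F F . . . . F . F . . . F F . → 7 faults.
A − B = 9 − 7 = 2.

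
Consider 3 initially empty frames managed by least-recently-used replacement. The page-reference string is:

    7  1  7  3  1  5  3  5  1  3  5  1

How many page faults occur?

7 → fault, frames {7}
1 → fault, frames {7,1}
7 → hit
3 → fault, frames {1,7,3}
1 → hit
5 → fault, evict 7, frames {3,1,5}
3 → hit
5 → hit
1 → hit
3 → hit
5 → hit
1 → hit
Page faults: 4.

4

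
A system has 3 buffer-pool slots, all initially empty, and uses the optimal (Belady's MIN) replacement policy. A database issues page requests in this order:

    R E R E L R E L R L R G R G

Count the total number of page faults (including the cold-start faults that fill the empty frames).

4

R: fault, frames {R}
E: fault, frames {R,E}
R: hit
E: hit
L: fault, frames {R,E,L}
R: hit
E: hit
L: hit
R: hit
L: hit
R: hit
G: fault, evict L, frames {R,E,G}
R: hit
G: hit
Page faults: 4.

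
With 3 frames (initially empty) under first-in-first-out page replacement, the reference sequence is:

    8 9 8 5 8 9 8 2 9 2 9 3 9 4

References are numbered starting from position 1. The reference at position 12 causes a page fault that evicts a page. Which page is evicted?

pos 1: 8: miss, frames [8]
pos 2: 9: miss, frames [8, 9]
pos 3: 8: hit
pos 4: 5: miss, frames [8, 9, 5]
pos 5: 8: hit
pos 6: 9: hit
pos 7: 8: hit
pos 8: 2: miss, evict 8, frames [9, 5, 2]
pos 9: 9: hit
pos 10: 2: hit
pos 11: 9: hit
pos 12: 3: miss, evict 9, frames [5, 2, 3]
At position 12, page 9 is evicted.

9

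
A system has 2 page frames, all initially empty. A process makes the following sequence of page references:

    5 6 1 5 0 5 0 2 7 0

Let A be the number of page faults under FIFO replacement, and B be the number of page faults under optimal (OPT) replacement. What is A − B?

2

Under FIFO: F F F F F . . F F F → 8 faults.
Under OPT: F F F . F . . F F . → 6 faults.
A − B = 8 − 6 = 2.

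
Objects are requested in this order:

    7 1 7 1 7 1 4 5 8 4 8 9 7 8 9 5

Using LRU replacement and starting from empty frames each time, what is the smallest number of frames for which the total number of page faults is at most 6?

f=1: 16 faults
f=2: 11 faults
f=3: 8 faults
f=4: 8 faults
f=5: 7 faults
f=6: 6 faults
Smallest f with faults ≤ 6 is 6.

6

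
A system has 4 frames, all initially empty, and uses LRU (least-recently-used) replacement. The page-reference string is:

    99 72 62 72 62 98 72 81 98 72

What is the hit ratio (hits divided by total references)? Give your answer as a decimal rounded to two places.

0.50

99: miss, frames {99}
72: miss, frames {99,72}
62: miss, frames {99,72,62}
72: hit
62: hit
98: miss, frames {99,72,62,98}
72: hit
81: miss, evict 99, frames {62,98,72,81}
98: hit
72: hit
Hits: 5 of 10 references → 5/10 = 0.5000.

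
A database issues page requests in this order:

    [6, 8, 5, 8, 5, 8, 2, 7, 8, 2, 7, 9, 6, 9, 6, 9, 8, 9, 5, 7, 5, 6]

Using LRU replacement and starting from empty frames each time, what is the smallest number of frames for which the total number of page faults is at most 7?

f=1: 22 faults
f=2: 14 faults
f=3: 11 faults
f=4: 11 faults
f=5: 8 faults
f=6: 6 faults
Smallest f with faults ≤ 7 is 6.

6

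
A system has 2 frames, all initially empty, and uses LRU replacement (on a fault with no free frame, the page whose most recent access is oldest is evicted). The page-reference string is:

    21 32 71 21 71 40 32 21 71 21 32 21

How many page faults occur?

21 -> miss, frames (21)
32 -> miss, frames (21 32)
71 -> miss, evict 21, frames (32 71)
21 -> miss, evict 32, frames (71 21)
71 -> hit
40 -> miss, evict 21, frames (71 40)
32 -> miss, evict 71, frames (40 32)
21 -> miss, evict 40, frames (32 21)
71 -> miss, evict 32, frames (21 71)
21 -> hit
32 -> miss, evict 71, frames (21 32)
21 -> hit
Page faults: 9.

9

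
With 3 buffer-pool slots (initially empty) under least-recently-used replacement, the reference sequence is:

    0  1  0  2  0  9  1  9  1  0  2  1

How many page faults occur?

6

0 -> miss, frames (0)
1 -> miss, frames (0 1)
0 -> hit
2 -> miss, frames (1 0 2)
0 -> hit
9 -> miss, evict 1, frames (2 0 9)
1 -> miss, evict 2, frames (0 9 1)
9 -> hit
1 -> hit
0 -> hit
2 -> miss, evict 9, frames (1 0 2)
1 -> hit
Page faults: 6.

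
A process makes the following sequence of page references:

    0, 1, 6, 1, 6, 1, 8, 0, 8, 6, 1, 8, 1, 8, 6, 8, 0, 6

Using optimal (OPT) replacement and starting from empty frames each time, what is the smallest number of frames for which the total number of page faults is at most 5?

4

f=1: 18 faults
f=2: 9 faults
f=3: 6 faults
f=4: 4 faults
Smallest f with faults ≤ 5 is 4.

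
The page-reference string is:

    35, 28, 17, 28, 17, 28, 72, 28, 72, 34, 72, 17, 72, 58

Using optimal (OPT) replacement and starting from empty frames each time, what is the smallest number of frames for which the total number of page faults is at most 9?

2

f=1: 14 faults
f=2: 7 faults
f=3: 6 faults
f=4: 6 faults
f=5: 6 faults
f=6: 6 faults
Smallest f with faults ≤ 9 is 2.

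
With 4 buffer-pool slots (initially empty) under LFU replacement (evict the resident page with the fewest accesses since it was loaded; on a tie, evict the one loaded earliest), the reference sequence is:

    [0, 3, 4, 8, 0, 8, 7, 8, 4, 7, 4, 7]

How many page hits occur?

0 -> miss, frames {0}
3 -> miss, frames {0,3}
4 -> miss, frames {0,3,4}
8 -> miss, frames {0,3,4,8}
0 -> hit
8 -> hit
7 -> miss, evict 3, frames {0,4,8,7}
8 -> hit
4 -> hit
7 -> hit
4 -> hit
7 -> hit
Hits: 7.

7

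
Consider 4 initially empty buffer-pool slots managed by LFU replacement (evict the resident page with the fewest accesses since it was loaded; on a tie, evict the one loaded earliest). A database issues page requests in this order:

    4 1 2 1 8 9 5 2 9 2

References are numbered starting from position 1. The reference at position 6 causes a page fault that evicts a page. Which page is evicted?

4

pos 1: 4 → miss, frames {4}
pos 2: 1 → miss, frames {4,1}
pos 3: 2 → miss, frames {4,1,2}
pos 4: 1 → hit
pos 5: 8 → miss, frames {4,1,2,8}
pos 6: 9 → miss, evict 4, frames {1,2,8,9}
At position 6, page 4 is evicted.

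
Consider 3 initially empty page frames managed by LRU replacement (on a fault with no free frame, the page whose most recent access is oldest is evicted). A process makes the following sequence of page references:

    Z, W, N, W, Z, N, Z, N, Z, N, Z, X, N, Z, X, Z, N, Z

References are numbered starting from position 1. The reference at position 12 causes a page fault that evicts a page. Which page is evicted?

pos 1: Z: miss, frames {Z}
pos 2: W: miss, frames {Z,W}
pos 3: N: miss, frames {Z,W,N}
pos 4: W: hit
pos 5: Z: hit
pos 6: N: hit
pos 7: Z: hit
pos 8: N: hit
pos 9: Z: hit
pos 10: N: hit
pos 11: Z: hit
pos 12: X: miss, evict W, frames {N,Z,X}
At position 12, page W is evicted.

W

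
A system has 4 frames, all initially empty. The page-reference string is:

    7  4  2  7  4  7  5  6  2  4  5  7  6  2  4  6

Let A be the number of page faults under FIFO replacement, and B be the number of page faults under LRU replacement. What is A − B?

Under FIFO: F F F . . . F F . . . F . . F . → 7 faults.
Under LRU: F F F . . . F F F F . F F F F . → 11 faults.
A − B = 7 − 11 = -4.

-4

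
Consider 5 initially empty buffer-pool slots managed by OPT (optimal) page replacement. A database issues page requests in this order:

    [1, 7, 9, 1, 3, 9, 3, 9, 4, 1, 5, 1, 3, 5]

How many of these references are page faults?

1: fault, frames {1}
7: fault, frames {1,7}
9: fault, frames {1,7,9}
1: hit
3: fault, frames {1,7,9,3}
9: hit
3: hit
9: hit
4: fault, frames {1,7,9,3,4}
1: hit
5: fault, evict 4, frames {1,7,9,3,5}
1: hit
3: hit
5: hit
Page faults: 6.

6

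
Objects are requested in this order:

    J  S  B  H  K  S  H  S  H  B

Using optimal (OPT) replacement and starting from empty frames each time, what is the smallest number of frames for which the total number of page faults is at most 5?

4

f=1: 10 faults
f=2: 7 faults
f=3: 6 faults
f=4: 5 faults
f=5: 5 faults
Smallest f with faults ≤ 5 is 4.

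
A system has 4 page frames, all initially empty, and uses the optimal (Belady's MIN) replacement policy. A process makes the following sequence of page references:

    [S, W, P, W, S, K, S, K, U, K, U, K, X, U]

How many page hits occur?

8

S → fault, frames (S)
W → fault, frames (S W)
P → fault, frames (S W P)
W → hit
S → hit
K → fault, frames (S W P K)
S → hit
K → hit
U → fault, evict P, frames (S W K U)
K → hit
U → hit
K → hit
X → fault, evict K, frames (S W U X)
U → hit
Hits: 8.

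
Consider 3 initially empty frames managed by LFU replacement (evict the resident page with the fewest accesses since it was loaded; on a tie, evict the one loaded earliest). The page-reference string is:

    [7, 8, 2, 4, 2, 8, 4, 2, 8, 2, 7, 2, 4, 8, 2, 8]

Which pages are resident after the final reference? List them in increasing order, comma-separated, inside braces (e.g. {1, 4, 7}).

{2, 4, 8}

7: miss, frames {7}
8: miss, frames {7,8}
2: miss, frames {7,8,2}
4: miss, evict 7, frames {8,2,4}
2: hit
8: hit
4: hit
2: hit
8: hit
2: hit
7: miss, evict 4, frames {8,2,7}
2: hit
4: miss, evict 7, frames {8,2,4}
8: hit
2: hit
8: hit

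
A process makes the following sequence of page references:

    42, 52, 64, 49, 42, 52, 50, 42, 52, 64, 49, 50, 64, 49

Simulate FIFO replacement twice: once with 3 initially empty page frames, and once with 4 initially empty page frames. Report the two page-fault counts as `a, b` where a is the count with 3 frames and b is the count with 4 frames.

3 frames: F F F F F F F . . F F . . . → 9 faults.
4 frames: F F F F . . F F F F F F . . → 10 faults.
10 > 9: adding a frame increased faults — Belady's anomaly.

9, 10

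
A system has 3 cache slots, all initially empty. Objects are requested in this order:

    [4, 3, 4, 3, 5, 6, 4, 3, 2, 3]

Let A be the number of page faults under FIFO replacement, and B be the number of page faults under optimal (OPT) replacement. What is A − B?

Under FIFO: F F . . F F F F F . → 7 faults.
Under OPT: F F . . F F . . F . → 5 faults.
A − B = 7 − 5 = 2.

2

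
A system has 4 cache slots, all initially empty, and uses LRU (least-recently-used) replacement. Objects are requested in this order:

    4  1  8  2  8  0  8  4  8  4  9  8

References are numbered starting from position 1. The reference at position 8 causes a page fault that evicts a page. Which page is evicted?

1

pos 1: 4 -> miss, frames [4]
pos 2: 1 -> miss, frames [4, 1]
pos 3: 8 -> miss, frames [4, 1, 8]
pos 4: 2 -> miss, frames [4, 1, 8, 2]
pos 5: 8 -> hit
pos 6: 0 -> miss, evict 4, frames [1, 2, 8, 0]
pos 7: 8 -> hit
pos 8: 4 -> miss, evict 1, frames [2, 0, 8, 4]
At position 8, page 1 is evicted.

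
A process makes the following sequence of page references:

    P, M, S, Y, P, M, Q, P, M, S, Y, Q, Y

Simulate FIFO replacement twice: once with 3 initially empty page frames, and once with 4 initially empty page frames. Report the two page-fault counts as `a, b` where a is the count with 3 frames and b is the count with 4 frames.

3 frames: F F F F F F F . . F F . . → 9 faults.
4 frames: F F F F . . F F F F F F . → 10 faults.
10 > 9: adding a frame increased faults — Belady's anomaly.

9, 10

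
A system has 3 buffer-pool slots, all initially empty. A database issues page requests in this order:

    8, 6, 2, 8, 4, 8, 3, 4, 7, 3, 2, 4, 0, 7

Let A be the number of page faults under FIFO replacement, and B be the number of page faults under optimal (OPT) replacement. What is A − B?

3

Under FIFO: F F F . F F F . F . F F F F → 11 faults.
Under OPT: F F F . F . F . F . . F F . → 8 faults.
A − B = 11 − 8 = 3.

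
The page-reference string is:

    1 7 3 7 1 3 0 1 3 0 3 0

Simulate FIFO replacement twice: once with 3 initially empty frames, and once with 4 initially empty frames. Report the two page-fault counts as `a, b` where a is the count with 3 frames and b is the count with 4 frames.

3 frames: F F F . . . F F . . . . → 5 faults.
4 frames: F F F . . . F . . . . . → 4 faults.
4 < 5: adding a frame reduced faults, as is typical.

5, 4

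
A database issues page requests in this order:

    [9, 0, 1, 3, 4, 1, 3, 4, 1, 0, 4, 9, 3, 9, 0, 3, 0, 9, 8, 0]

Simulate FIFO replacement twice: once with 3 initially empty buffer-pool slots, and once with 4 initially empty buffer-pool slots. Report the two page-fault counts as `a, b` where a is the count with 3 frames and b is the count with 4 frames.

3 frames: F F F F F . . . . F . F F . . . . . F F → 10 faults.
4 frames: F F F F F . . . . . . F . . F . . . F . → 8 faults.
8 < 10: adding a frame reduced faults, as is typical.

10, 8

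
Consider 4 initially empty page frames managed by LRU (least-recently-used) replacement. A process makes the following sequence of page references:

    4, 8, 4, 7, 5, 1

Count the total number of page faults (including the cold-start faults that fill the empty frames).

5

4: fault, frames (4)
8: fault, frames (4 8)
4: hit
7: fault, frames (8 4 7)
5: fault, frames (8 4 7 5)
1: fault, evict 8, frames (4 7 5 1)
Page faults: 5.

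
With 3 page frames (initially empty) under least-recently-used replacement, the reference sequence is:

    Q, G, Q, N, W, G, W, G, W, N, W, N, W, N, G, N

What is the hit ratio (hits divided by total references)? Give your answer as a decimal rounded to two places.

0.69

Q → fault, frames [Q]
G → fault, frames [Q, G]
Q → hit
N → fault, frames [G, Q, N]
W → fault, evict G, frames [Q, N, W]
G → fault, evict Q, frames [N, W, G]
W → hit
G → hit
W → hit
N → hit
W → hit
N → hit
W → hit
N → hit
G → hit
N → hit
Hits: 11 of 16 references → 11/16 = 0.6875.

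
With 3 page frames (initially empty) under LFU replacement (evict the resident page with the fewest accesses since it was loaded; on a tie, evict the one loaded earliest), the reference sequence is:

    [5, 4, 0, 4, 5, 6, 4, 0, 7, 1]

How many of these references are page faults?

7

5 -> fault, frames [5]
4 -> fault, frames [5, 4]
0 -> fault, frames [5, 4, 0]
4 -> hit
5 -> hit
6 -> fault, evict 0, frames [5, 4, 6]
4 -> hit
0 -> fault, evict 6, frames [5, 4, 0]
7 -> fault, evict 0, frames [5, 4, 7]
1 -> fault, evict 7, frames [5, 4, 1]
Page faults: 7.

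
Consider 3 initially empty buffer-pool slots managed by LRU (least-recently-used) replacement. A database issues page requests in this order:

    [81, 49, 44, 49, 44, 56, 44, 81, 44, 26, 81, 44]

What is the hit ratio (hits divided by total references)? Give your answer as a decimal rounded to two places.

0.50

81: miss, frames (81)
49: miss, frames (81 49)
44: miss, frames (81 49 44)
49: hit
44: hit
56: miss, evict 81, frames (49 44 56)
44: hit
81: miss, evict 49, frames (56 44 81)
44: hit
26: miss, evict 56, frames (81 44 26)
81: hit
44: hit
Hits: 6 of 12 references → 6/12 = 0.5000.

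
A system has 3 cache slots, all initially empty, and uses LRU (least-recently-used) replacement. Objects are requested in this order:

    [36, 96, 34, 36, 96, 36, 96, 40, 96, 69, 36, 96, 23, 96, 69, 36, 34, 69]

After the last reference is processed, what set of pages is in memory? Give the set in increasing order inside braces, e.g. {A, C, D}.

{34, 36, 69}

36 → miss, frames (36)
96 → miss, frames (36 96)
34 → miss, frames (36 96 34)
36 → hit
96 → hit
36 → hit
96 → hit
40 → miss, evict 34, frames (36 96 40)
96 → hit
69 → miss, evict 36, frames (40 96 69)
36 → miss, evict 40, frames (96 69 36)
96 → hit
23 → miss, evict 69, frames (36 96 23)
96 → hit
69 → miss, evict 36, frames (23 96 69)
36 → miss, evict 23, frames (96 69 36)
34 → miss, evict 96, frames (69 36 34)
69 → hit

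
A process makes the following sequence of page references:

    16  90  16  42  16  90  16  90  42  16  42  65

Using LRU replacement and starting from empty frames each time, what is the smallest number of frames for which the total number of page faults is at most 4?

f=1: 12 faults
f=2: 7 faults
f=3: 4 faults
f=4: 4 faults
Smallest f with faults ≤ 4 is 3.

3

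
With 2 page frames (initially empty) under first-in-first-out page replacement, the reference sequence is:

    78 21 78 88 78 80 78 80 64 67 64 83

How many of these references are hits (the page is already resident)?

4

78 → fault, frames (78)
21 → fault, frames (78 21)
78 → hit
88 → fault, evict 78, frames (21 88)
78 → fault, evict 21, frames (88 78)
80 → fault, evict 88, frames (78 80)
78 → hit
80 → hit
64 → fault, evict 78, frames (80 64)
67 → fault, evict 80, frames (64 67)
64 → hit
83 → fault, evict 64, frames (67 83)
Hits: 4.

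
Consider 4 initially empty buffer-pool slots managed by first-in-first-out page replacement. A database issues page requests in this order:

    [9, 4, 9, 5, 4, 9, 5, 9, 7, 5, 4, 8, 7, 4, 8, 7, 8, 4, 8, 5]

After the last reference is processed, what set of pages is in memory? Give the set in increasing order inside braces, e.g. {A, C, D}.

{4, 5, 7, 8}

9 -> fault, frames [9]
4 -> fault, frames [9, 4]
9 -> hit
5 -> fault, frames [9, 4, 5]
4 -> hit
9 -> hit
5 -> hit
9 -> hit
7 -> fault, frames [9, 4, 5, 7]
5 -> hit
4 -> hit
8 -> fault, evict 9, frames [4, 5, 7, 8]
7 -> hit
4 -> hit
8 -> hit
7 -> hit
8 -> hit
4 -> hit
8 -> hit
5 -> hit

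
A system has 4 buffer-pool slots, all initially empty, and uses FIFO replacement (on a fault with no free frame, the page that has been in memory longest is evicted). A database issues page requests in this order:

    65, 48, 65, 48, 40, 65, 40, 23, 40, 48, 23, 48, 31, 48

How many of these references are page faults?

5

65 -> miss, frames (65)
48 -> miss, frames (65 48)
65 -> hit
48 -> hit
40 -> miss, frames (65 48 40)
65 -> hit
40 -> hit
23 -> miss, frames (65 48 40 23)
40 -> hit
48 -> hit
23 -> hit
48 -> hit
31 -> miss, evict 65, frames (48 40 23 31)
48 -> hit
Page faults: 5.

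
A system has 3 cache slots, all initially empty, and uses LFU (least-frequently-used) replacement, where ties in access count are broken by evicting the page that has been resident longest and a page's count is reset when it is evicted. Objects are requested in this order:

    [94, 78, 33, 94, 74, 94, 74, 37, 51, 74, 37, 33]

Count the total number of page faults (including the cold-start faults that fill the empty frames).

8

94: miss, frames (94)
78: miss, frames (94 78)
33: miss, frames (94 78 33)
94: hit
74: miss, evict 78, frames (94 33 74)
94: hit
74: hit
37: miss, evict 33, frames (94 74 37)
51: miss, evict 37, frames (94 74 51)
74: hit
37: miss, evict 51, frames (94 74 37)
33: miss, evict 37, frames (94 74 33)
Page faults: 8.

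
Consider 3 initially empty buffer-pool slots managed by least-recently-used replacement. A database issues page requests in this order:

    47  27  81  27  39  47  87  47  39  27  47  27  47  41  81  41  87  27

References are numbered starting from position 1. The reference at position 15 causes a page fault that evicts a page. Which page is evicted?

27

pos 1: 47 → miss, frames {47}
pos 2: 27 → miss, frames {47,27}
pos 3: 81 → miss, frames {47,27,81}
pos 4: 27 → hit
pos 5: 39 → miss, evict 47, frames {81,27,39}
pos 6: 47 → miss, evict 81, frames {27,39,47}
pos 7: 87 → miss, evict 27, frames {39,47,87}
pos 8: 47 → hit
pos 9: 39 → hit
pos 10: 27 → miss, evict 87, frames {47,39,27}
pos 11: 47 → hit
pos 12: 27 → hit
pos 13: 47 → hit
pos 14: 41 → miss, evict 39, frames {27,47,41}
pos 15: 81 → miss, evict 27, frames {47,41,81}
At position 15, page 27 is evicted.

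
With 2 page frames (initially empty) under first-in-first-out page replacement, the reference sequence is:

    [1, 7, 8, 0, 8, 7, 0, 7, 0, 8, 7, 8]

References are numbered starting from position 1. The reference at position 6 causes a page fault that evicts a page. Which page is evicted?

8

pos 1: 1: miss, frames [1]
pos 2: 7: miss, frames [1, 7]
pos 3: 8: miss, evict 1, frames [7, 8]
pos 4: 0: miss, evict 7, frames [8, 0]
pos 5: 8: hit
pos 6: 7: miss, evict 8, frames [0, 7]
At position 6, page 8 is evicted.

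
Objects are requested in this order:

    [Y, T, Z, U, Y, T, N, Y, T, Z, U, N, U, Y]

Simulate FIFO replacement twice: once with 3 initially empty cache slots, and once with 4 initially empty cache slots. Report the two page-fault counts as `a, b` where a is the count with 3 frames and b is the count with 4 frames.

3 frames: F F F F F F F . . F F . . F → 10 faults.
4 frames: F F F F . . F F F F F F . F → 11 faults.
11 > 10: adding a frame increased faults — Belady's anomaly.

10, 11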